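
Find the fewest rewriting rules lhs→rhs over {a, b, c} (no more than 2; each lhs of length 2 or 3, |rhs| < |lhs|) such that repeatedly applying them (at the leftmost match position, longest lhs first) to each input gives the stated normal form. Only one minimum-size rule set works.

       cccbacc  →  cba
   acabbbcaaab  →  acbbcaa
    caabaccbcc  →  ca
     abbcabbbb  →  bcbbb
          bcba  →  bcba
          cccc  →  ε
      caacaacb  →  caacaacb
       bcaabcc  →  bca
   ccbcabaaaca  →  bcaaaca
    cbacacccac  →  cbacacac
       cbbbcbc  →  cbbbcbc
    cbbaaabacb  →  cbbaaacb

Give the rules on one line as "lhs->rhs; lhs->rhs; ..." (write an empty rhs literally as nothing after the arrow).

  | cccbacc => cbacc => cba
  | acabbbcaaab => acbbcaaab => acbbcaa
  | caabaccbcc => caaccbcc => caabcc => cacc => ca
  | abbcabbbb => bcabbbb => bcbbb

ab->; cc->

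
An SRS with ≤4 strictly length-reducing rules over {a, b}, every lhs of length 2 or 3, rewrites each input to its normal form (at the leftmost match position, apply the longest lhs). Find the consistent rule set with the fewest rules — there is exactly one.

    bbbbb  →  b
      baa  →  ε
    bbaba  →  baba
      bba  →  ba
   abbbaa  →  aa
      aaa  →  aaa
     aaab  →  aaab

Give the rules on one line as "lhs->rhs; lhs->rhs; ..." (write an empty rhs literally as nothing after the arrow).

  | bbbbb => bbbb => bbb => bb => b
  | baa => ε
  | bbaba => baba
  | bba => ba

abb->aa; baa->; bb->b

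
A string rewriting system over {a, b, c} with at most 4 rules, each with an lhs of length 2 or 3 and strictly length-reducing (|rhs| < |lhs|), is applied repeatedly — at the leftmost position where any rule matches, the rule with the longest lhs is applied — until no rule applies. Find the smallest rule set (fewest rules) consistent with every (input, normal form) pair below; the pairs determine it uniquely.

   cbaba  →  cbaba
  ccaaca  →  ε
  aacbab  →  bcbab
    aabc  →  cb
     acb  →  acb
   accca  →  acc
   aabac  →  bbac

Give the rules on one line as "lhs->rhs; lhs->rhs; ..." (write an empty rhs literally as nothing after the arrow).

aa->b; bbc->cb; ca->

  | cbaba
  | ccaaca => caca => ca => ε
  | aacbab => bcbab
  | aabc => bbc => cb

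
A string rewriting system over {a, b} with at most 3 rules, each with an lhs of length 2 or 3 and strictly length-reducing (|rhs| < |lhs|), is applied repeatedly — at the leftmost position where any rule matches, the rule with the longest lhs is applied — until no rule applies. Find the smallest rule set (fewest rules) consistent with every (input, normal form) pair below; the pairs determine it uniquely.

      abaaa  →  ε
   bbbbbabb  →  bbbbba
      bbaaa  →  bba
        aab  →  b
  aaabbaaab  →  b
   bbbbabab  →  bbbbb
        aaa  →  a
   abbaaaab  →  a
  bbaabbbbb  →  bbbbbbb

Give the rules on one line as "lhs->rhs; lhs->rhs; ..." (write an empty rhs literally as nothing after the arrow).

aa->; ab->a

  | abaaa => aaaa => aa => ε
  | bbbbbabb => bbbbbab => bbbbba
  | bbaaa => bba
  | aab => b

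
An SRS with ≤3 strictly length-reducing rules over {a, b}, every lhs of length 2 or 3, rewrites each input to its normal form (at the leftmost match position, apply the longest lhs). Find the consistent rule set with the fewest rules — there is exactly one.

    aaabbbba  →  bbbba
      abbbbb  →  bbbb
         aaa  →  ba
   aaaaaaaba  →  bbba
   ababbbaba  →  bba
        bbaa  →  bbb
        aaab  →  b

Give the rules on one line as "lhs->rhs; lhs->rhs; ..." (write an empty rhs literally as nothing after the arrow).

  | aaabbbba => babbbba => bbbba
  | abbbbb => bbbb
  | aaa => ba
  | aaaaaaaba => baaaaaba => bbaaaba => bbbaba => bbba

aa->b; ab->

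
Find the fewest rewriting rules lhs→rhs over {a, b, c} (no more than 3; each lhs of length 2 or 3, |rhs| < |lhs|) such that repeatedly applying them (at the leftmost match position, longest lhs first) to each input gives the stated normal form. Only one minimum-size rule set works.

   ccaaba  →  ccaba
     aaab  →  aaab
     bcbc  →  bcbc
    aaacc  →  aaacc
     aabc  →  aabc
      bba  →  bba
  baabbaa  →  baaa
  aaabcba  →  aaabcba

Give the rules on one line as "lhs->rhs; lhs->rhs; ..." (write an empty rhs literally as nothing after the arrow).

  | ccaaba => ccaba
  | aaab
  | bcbc
  | aaacc

abb->; caa->ca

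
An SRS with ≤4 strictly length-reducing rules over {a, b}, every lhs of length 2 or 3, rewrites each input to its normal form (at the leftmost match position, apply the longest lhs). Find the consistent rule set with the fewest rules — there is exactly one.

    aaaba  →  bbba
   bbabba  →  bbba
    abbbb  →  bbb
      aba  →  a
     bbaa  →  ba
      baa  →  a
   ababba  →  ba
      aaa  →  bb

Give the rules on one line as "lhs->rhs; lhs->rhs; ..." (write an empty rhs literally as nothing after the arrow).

  | aaaba => bbba
  | bbabba => bbba
  | abbbb => bbb
  | aba => a

aaa->bb; ab->; baa->a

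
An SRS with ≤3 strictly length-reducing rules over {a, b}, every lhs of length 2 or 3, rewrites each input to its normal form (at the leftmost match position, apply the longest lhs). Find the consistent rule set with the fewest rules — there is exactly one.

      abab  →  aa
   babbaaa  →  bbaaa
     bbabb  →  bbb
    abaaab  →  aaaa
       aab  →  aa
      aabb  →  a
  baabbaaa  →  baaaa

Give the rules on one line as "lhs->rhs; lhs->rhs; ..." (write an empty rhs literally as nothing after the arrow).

  | abab => aab => aa
  | babbaaa => bbaaa
  | bbabb => bbb
  | abaaab => aaaab => aaaa

ab->a; abb->b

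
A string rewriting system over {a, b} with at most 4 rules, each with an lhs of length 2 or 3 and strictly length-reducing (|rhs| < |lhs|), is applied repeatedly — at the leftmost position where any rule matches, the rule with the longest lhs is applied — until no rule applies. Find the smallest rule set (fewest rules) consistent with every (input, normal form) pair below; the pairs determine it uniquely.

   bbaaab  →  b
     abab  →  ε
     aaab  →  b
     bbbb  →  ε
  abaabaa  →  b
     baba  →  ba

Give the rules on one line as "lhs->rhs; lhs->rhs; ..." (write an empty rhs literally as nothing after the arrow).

  | bbaaab => aaab => bab => b
  | abab => ab => ε
  | aaab => bab => b
  | bbbb => bb => ε

aa->b; ab->; bb->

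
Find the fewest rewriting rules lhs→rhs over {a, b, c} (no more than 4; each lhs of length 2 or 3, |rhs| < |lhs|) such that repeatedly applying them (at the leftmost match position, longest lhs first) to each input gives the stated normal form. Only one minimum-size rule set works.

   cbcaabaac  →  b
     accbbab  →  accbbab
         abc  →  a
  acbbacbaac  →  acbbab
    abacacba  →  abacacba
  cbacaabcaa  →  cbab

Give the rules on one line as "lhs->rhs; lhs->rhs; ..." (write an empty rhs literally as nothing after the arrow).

  | cbcaabaac => baabaac => bbaac => bbc => b
  | accbbab
  | abc => a
  | acbbacbaac => acbbacbc => acbbab

aa->; bc->; cbc->b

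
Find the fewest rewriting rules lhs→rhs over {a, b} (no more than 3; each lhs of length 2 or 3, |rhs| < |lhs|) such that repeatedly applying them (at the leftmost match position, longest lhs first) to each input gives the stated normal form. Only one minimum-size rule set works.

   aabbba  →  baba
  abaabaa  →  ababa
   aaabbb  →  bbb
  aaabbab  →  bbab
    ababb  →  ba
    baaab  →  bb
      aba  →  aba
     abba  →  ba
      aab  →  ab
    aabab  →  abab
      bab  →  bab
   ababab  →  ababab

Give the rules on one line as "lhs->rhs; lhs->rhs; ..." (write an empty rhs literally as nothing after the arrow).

aa->a; aaa->; abb->ba

  | aabbba => abbba => baba
  | abaabaa => ababaa => ababa
  | aaabbb => bbb
  | aaabbab => bbab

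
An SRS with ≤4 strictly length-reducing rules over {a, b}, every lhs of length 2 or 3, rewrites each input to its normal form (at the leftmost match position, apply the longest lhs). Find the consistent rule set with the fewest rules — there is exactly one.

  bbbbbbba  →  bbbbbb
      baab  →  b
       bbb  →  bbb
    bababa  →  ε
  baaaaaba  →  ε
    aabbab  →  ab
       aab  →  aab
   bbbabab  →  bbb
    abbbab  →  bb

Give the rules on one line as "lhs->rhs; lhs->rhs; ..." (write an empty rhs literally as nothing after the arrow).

abb->b; ba->; baa->ba

  | bbbbbbba => bbbbbb
  | baab => bab => b
  | bbb
  | bababa => baba => ba => ε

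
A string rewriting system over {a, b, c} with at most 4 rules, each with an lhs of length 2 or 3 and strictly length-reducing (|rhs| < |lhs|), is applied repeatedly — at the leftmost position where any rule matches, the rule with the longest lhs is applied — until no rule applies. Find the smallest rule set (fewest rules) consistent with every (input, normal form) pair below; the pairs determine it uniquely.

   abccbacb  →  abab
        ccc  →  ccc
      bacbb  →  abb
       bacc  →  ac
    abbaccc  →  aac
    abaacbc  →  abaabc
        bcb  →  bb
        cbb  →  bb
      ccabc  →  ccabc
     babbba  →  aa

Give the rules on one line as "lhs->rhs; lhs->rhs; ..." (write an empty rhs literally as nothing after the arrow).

bac->a; bbb->c; cb->b

  | abccbacb => abcbacb => abbacb => abab
  | ccc
  | bacbb => abb
  | bacc => ac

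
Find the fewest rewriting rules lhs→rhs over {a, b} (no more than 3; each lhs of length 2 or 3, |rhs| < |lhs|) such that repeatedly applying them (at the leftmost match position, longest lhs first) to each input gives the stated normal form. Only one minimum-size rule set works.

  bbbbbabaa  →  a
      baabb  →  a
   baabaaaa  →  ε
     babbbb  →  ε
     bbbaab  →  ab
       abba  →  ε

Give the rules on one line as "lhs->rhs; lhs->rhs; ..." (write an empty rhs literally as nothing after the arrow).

aa->; ba->; bb->

  | bbbbbabaa => bbbabaa => babaa => baa => a
  | baabb => abb => a
  | baabaaaa => abaaaa => aaaa => aa => ε
  | babbbb => bbbb => bb => ε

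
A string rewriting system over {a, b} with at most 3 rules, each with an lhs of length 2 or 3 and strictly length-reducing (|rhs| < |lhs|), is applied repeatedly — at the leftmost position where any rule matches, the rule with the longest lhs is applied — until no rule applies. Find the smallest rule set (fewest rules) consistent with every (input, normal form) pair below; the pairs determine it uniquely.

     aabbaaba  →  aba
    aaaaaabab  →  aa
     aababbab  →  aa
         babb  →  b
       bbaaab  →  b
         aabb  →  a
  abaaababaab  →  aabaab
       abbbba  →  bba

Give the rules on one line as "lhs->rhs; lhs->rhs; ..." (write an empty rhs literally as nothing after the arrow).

aaa->a; abb->; bab->

  | aabbaaba => aaaba => aba
  | aaaaaabab => aaaabab => aabab => aa
  | aababbab => aabab => aa
  | babb => b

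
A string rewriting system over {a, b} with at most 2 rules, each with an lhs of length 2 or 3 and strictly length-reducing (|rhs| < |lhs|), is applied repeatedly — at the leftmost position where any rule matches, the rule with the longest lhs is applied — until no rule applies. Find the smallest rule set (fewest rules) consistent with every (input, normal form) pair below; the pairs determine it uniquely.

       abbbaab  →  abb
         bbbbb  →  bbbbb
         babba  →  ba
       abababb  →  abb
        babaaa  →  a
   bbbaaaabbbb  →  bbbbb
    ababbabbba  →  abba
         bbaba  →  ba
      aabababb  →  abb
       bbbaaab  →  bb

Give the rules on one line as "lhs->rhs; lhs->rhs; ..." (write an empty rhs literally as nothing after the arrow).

  | abbbaab => abbbab => abb
  | bbbbb
  | babba => ba
  | abababb => aabb => abb

aa->a; bab->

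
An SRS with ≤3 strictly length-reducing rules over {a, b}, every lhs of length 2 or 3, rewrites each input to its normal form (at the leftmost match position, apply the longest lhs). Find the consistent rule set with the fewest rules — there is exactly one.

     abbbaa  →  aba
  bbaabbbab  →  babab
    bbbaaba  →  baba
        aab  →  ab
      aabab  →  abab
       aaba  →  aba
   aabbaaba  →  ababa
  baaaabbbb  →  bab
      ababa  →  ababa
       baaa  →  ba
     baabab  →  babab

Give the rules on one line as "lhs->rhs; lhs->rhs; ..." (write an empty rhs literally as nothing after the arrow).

aa->a; bb->b

  | abbbaa => abbaa => abaa => aba
  | bbaabbbab => baabbbab => babbbab => babbab => babab
  | bbbaaba => bbaaba => baaba => baba
  | aab => ab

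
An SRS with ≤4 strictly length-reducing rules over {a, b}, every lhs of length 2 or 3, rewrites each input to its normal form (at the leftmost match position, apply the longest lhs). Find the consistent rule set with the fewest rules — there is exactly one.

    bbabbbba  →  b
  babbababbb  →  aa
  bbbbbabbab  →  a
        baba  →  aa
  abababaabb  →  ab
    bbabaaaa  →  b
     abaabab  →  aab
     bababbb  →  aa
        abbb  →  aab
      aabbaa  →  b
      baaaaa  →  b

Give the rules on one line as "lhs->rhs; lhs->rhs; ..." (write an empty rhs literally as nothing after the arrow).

  | bbabbbba => aabbbba => aaabba => abbba => aaba => aba => ba => b
  | babbababbb => bbbababbb => abababbb => bababbb => bbabbb => aabbb => aaab => abb => aa
  | bbbbbabbab => abbbabbab => aababbab => ababbab => babbab => bbbab => abab => bab => bb => a
  | baba => bba => aa

aaa->ab; aba->ba; ba->b; bb->a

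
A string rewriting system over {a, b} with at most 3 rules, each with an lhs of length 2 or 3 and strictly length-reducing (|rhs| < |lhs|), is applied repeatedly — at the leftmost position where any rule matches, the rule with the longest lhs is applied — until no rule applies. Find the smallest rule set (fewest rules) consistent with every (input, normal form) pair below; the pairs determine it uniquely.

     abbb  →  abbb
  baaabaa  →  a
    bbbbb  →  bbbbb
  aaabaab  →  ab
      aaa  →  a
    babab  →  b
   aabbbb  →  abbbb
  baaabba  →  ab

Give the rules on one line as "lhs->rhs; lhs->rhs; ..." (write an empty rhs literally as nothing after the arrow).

aa->a; ba->

  | abbb
  | baaabaa => aabaa => abaa => aa => a
  | bbbbb
  | aaabaab => aabaab => abaab => aab => ab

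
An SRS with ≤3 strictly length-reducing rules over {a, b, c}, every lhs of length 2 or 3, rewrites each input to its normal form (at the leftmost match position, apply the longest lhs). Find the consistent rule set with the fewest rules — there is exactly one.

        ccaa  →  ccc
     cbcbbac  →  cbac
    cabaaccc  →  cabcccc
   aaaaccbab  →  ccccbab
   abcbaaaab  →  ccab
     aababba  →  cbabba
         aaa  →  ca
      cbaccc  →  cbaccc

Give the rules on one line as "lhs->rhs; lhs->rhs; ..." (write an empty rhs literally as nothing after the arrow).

  | ccaa => ccc
  | cbcbbac => cbac
  | cabaaccc => cabcccc
  | aaaaccbab => caaccbab => ccccbab

aa->c; bcb->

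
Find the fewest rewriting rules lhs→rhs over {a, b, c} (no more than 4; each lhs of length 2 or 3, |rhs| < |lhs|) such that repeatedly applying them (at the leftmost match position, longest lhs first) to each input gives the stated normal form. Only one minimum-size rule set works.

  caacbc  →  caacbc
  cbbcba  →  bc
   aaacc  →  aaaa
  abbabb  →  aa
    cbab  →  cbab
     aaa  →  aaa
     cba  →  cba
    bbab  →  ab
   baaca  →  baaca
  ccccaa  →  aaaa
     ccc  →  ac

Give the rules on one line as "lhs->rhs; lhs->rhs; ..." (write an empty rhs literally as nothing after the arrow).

  | caacbc
  | cbbcba => ccba => aba => bc
  | aaacc => aaaa
  | abbabb => aabb => aa

aba->bc; bb->; cc->a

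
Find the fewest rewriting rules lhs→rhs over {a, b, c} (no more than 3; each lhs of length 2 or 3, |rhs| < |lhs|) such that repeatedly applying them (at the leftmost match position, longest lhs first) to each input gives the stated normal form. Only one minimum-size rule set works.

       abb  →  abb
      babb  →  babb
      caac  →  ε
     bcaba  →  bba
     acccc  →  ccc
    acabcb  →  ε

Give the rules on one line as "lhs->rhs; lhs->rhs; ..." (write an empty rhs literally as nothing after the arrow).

ac->; bcb->c; ca->

  | abb
  | babb
  | caac => ac => ε
  | bcaba => bba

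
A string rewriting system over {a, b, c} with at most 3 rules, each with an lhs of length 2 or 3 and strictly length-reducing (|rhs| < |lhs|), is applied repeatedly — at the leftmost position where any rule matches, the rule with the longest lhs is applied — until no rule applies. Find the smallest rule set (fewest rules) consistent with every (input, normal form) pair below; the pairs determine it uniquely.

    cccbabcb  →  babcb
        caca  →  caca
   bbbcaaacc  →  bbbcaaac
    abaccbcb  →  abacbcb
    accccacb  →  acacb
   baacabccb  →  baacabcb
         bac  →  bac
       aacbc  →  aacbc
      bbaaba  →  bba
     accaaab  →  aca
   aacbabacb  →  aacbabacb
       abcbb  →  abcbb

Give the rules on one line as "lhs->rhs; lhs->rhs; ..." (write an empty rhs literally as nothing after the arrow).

aab->; cc->c; ccc->

  | cccbabcb => babcb
  | caca
  | bbbcaaacc => bbbcaaac
  | abaccbcb => abacbcb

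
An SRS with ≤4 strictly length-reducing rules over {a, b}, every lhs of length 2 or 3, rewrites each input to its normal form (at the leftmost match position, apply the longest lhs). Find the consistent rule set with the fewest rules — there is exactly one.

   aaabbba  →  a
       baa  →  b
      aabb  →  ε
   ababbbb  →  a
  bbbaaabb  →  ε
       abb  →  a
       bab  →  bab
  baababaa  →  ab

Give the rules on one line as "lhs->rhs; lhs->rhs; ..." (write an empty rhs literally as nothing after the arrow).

  | aaabbba => abbba => aaa => a
  | baa => b
  | aabb => bb => ε
  | ababbbb => abaab => abb => a

aa->; bb->; bbb->a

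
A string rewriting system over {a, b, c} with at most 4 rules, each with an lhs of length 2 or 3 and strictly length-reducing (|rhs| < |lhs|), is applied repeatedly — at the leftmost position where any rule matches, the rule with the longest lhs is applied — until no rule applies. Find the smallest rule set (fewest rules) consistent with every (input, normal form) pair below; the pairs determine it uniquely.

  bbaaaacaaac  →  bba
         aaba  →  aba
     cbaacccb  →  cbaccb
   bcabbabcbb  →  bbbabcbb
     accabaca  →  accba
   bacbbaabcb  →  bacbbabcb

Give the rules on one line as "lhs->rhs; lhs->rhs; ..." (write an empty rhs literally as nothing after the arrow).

aa->a; aac->a; ca->; cca->cc

  | bbaaaacaaac => bbaaacaaac => bbaacaaac => bbaaaac => bbaaac => bbaac => bba
  | aaba => aba
  | cbaacccb => cbaccb
  | bcabbabcbb => bbbabcbb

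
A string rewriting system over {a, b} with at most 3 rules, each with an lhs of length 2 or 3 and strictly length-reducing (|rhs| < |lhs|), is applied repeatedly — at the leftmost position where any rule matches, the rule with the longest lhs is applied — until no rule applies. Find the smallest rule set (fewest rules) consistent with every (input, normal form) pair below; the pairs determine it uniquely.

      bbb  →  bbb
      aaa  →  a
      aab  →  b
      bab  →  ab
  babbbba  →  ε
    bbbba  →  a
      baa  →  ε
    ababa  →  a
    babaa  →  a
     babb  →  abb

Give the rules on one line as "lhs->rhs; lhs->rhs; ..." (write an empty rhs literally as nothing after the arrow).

aa->; ba->a

  | bbb
  | aaa => a
  | aab => b
  | bab => ab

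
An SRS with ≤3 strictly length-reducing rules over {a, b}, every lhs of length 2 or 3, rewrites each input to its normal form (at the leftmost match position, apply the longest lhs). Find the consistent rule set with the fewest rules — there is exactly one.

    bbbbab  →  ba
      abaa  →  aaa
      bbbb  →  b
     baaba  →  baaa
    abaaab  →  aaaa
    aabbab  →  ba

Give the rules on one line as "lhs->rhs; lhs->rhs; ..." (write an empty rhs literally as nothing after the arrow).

  | bbbbab => bbbab => bbab => bab => ba
  | abaa => aaa
  | bbbb => bbb => bb => b
  | baaba => baaa

ab->a; abb->bb; bb->b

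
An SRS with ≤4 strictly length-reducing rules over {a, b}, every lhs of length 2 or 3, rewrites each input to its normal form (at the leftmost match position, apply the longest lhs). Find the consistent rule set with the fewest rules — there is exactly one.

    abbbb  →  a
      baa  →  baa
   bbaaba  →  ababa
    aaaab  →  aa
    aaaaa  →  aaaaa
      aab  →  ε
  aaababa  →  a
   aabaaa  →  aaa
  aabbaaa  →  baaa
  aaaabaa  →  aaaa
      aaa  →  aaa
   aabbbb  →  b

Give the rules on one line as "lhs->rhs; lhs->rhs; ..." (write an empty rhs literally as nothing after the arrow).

aab->; bb->; bba->ab

  | abbbb => abb => a
  | baa
  | bbaaba => ababa
  | aaaab => aa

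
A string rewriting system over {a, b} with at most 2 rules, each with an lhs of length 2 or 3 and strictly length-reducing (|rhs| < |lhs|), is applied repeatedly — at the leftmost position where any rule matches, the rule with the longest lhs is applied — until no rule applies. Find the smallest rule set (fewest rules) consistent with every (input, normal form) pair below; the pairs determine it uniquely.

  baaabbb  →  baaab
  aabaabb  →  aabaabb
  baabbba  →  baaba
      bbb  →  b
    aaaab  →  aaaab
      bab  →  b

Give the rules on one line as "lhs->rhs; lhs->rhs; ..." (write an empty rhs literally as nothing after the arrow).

  | baaabbb => baaab
  | aabaabb
  | baabbba => baaba
  | bbb => b

bab->b; bbb->b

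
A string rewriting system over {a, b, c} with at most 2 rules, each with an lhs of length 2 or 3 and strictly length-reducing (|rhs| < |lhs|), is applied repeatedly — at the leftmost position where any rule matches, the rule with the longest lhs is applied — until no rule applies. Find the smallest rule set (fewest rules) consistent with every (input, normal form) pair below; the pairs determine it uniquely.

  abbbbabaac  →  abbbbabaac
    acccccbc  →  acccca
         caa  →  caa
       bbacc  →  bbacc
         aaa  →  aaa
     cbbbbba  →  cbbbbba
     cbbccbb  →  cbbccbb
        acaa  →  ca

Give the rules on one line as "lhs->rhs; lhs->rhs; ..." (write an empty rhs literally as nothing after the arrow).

  | abbbbabaac
  | acccccbc => acccca
  | caa
  | bbacc

aca->c; cbc->a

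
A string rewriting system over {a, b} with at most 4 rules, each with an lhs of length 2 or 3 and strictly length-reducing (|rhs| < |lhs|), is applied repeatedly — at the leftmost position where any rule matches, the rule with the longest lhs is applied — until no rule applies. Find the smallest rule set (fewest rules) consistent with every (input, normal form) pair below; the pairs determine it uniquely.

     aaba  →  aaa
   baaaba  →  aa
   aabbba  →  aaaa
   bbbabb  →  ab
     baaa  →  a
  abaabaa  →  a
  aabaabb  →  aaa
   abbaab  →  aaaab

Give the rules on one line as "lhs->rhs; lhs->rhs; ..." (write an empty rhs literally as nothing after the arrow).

  | aaba => aaa
  | baaaba => aba => aa
  | aabbba => aaaba => aaaa
  | bbbabb => ababb => ab

ba->a; baa->; bab->; bb->a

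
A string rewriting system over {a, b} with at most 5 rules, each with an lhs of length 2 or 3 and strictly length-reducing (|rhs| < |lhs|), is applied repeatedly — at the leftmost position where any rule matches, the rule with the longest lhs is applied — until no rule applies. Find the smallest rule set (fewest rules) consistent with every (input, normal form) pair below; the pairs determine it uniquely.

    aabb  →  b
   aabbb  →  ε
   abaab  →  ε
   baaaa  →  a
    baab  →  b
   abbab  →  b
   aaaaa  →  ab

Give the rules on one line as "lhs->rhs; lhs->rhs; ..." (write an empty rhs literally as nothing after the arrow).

aa->b; aba->a; bb->; bba->ab

  | aabb => bbb => b
  | aabbb => bbbb => bb => ε
  | abaab => aab => bb => ε
  | baaaa => bbaa => aba => a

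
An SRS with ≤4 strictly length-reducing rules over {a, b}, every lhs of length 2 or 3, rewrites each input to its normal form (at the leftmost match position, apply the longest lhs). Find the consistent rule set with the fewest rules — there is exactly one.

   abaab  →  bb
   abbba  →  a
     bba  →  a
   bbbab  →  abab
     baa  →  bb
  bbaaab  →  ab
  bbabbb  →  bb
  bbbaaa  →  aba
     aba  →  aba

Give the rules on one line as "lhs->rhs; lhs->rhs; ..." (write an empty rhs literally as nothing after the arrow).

aa->b; aaa->a; bba->a; bbb->ab

  | abaab => abbb => aab => bb
  | abbba => aaba => bba => a
  | bba => a
  | bbbab => abab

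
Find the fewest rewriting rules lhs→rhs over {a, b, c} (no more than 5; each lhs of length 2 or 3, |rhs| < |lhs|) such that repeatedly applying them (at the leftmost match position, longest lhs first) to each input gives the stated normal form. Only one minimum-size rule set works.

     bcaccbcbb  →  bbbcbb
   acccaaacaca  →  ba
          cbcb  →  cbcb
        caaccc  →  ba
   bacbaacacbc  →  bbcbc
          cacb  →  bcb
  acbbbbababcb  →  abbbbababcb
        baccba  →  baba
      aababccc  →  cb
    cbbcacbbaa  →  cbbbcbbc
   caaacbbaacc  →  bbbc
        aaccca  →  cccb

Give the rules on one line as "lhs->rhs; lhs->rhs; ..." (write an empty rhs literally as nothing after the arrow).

aa->c; ac->a; bcc->ca; ca->b

  | bcaccbcbb => bbccbcbb => bcabcbb => bbbcbb
  | acccaaacaca => accaaacaca => acaaacaca => aaaacaca => caacaca => bacaca => baaca => bcca => caa => ba
  | cbcb
  | caaccc => baccc => bacc => bac => ba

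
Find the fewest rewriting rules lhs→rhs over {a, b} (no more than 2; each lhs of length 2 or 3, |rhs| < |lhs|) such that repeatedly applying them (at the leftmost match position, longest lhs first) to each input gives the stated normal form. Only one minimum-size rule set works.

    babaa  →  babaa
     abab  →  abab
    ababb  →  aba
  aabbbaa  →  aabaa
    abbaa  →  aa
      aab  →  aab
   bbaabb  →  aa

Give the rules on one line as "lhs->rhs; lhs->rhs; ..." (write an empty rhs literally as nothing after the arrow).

aaa->aa; bb->

  | babaa
  | abab
  | ababb => aba
  | aabbbaa => aabaa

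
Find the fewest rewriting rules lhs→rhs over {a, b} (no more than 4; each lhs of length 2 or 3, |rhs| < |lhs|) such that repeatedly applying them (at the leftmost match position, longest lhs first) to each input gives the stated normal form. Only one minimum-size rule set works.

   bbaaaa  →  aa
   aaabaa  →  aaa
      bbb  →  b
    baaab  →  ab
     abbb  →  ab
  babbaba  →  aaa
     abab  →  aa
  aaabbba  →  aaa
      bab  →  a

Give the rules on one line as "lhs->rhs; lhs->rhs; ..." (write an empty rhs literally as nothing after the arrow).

ba->; baa->; bab->a; bb->b

  | bbaaaa => baaaa => aa
  | aaabaa => aaa
  | bbb => bb => b
  | baaab => ab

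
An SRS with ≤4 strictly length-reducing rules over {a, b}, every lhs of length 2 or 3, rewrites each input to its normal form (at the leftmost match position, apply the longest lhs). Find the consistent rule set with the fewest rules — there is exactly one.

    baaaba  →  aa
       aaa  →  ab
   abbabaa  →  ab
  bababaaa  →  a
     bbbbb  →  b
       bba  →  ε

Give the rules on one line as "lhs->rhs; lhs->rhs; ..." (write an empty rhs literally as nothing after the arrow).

  | baaaba => aaba => aa
  | aaa => ab
  | abbabaa => ababaa => aabaa => aaa => ab
  | bababaaa => ababaaa => aabaaa => aaaa => aba => a

aaa->ab; ba->; bab->ab; bb->b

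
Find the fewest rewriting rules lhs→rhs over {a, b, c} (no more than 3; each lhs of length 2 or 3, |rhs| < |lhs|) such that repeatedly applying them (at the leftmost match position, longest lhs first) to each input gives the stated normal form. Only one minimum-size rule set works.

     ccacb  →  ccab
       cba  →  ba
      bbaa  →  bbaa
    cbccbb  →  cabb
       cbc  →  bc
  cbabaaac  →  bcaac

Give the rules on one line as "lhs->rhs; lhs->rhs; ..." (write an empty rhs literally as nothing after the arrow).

aba->c; bcc->ca; cb->b

  | ccacb => ccab
  | cba => ba
  | bbaa
  | cbccbb => bccbb => cabb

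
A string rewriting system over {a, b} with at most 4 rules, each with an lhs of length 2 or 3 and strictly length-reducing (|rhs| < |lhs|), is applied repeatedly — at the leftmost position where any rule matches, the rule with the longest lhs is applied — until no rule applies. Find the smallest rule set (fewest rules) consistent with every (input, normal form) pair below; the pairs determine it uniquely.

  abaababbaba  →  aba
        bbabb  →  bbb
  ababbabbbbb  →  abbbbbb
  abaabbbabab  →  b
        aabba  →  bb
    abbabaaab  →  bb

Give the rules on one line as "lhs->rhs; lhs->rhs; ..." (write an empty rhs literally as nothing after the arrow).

aa->b; aaa->; bba->aa

  | abaababbaba => abbbabbaba => abaabbaba => abbbbaba => abbaaba => aaaaba => aba
  | bbabb => aabb => bbb
  | ababbabbbbb => abaaabbbbb => abbbbbb
  | abaabbbabab => abbbbbabab => abbbaabab => abaaabab => abbab => aaab => b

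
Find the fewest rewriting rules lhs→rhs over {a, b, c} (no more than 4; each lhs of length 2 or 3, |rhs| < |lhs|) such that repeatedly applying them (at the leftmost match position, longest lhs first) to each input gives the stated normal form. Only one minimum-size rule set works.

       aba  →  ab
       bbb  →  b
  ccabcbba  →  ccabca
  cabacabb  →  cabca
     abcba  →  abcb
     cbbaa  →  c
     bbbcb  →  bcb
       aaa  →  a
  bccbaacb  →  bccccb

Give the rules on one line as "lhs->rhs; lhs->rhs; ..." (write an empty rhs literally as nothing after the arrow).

  | aba => ab
  | bbb => b
  | ccabcbba => ccabca
  | cabacabb => cabcabb => cabca

aa->; ba->b; baa->c; bb->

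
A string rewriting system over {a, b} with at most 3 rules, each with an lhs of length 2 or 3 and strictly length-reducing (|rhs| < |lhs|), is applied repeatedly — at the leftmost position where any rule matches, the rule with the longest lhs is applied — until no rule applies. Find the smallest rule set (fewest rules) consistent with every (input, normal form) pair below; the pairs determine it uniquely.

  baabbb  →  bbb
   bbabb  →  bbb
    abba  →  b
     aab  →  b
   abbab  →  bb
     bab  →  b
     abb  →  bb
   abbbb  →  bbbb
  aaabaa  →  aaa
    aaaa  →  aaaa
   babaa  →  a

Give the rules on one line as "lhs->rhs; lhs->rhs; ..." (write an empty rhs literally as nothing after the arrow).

ab->b; aba->; ba->

  | baabbb => abbb => bbb
  | bbabb => bbb
  | abba => bba => b
  | aab => ab => b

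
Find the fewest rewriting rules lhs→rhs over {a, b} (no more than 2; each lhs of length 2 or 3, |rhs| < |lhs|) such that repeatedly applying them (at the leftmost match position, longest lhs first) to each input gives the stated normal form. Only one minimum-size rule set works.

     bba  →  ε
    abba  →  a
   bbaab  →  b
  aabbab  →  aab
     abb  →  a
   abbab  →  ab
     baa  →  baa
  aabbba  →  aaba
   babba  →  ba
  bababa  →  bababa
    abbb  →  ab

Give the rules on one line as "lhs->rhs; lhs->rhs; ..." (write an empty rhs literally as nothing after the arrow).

  | bba => bb => ε
  | abba => abb => a
  | bbaab => bbab => bbb => b
  | aabbab => aabbb => aab

bb->; bba->bb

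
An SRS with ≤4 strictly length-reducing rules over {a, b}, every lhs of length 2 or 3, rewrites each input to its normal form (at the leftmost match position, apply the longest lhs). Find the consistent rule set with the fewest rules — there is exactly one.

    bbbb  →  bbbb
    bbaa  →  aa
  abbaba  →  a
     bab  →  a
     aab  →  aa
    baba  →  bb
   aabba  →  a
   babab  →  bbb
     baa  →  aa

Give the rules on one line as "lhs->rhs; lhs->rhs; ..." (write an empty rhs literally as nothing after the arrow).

ab->a; aba->bb; ba->a

  | bbbb
  | bbaa => baa => aa
  | abbaba => ababa => bbba => bba => ba => a
  | bab => ab => a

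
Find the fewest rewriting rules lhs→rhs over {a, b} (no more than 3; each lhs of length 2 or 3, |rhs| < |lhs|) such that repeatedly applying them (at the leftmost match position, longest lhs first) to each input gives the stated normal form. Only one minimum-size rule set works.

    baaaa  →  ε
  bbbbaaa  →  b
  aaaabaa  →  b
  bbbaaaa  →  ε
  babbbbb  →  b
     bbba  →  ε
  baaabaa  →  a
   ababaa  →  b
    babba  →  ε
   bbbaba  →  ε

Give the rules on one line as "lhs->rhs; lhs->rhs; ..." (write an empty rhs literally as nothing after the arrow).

  | baaaa => aaa => ba => ε
  | bbbbaaa => bbbaaa => bbaaa => baaa => aa => b
  | aaaabaa => baabaa => abaa => aa => b
  | bbbaaaa => bbaaaa => baaaa => aaa => ba => ε

aa->b; ba->; bb->b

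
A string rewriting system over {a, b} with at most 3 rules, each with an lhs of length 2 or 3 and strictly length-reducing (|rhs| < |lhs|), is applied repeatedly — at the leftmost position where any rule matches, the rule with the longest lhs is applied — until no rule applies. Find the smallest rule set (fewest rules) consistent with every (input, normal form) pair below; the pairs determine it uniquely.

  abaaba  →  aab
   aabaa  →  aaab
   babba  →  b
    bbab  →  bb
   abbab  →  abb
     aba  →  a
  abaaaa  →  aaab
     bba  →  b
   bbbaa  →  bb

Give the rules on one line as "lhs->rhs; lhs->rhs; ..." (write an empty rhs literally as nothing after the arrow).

  | abaaba => aabba => aab
  | aabaa => aaab
  | babba => bba => b
  | bbab => bb

ba->; baa->ab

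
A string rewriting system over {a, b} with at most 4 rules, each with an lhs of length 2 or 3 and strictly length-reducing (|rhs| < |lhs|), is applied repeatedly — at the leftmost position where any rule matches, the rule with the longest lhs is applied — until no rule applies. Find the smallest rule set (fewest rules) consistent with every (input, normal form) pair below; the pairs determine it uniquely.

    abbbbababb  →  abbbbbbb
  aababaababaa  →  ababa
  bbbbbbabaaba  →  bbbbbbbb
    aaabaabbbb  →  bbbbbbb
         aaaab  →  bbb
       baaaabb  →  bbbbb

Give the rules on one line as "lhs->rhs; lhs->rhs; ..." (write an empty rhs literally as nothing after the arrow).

aa->a; aaa->bb; aab->; bba->bb

  | abbbbababb => abbbbbabb => abbbbbbb
  | aababaababaa => abaababaa => ababaa => ababa
  | bbbbbbabaaba => bbbbbbbaaba => bbbbbbbaba => bbbbbbbba => bbbbbbbb
  | aaabaabbbb => bbbaabbbb => bbbabbbb => bbbbbbb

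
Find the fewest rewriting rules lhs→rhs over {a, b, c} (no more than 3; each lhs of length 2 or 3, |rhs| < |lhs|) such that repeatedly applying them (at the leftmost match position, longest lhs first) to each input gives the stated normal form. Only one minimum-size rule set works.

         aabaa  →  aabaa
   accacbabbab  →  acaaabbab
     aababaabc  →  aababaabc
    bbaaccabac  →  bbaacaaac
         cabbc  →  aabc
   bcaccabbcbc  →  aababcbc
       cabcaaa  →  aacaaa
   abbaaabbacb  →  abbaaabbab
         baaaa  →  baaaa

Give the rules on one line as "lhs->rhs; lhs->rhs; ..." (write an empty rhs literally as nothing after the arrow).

acb->ab; bca->ab; cab->aa

  | aabaa
  | accacbabbab => accababbab => acaaabbab
  | aababaabc
  | bbaaccabac => bbaacaaac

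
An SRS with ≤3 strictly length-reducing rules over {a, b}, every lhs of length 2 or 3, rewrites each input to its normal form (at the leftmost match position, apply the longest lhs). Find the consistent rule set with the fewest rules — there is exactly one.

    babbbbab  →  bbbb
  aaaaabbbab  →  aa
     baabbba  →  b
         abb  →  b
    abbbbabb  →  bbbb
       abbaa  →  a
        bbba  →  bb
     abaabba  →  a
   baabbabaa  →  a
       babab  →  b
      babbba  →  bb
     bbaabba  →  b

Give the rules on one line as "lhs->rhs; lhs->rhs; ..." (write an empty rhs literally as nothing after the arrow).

  | babbbbab => bbbbab => bbbb
  | aaaaabbbab => aaaabbab => aaabab => aaab => aa
  | baabbba => abbba => bba => b
  | abb => b

ab->; ba->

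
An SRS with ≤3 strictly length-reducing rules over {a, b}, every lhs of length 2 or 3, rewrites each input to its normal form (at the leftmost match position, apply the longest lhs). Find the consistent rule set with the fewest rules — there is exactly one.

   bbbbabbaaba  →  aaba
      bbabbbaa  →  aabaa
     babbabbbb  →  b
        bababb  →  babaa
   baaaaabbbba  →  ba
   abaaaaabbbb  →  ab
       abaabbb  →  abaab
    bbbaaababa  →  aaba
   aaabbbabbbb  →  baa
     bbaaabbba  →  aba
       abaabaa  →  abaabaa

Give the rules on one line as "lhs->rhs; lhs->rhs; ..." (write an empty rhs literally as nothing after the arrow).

aaa->; bb->a; bbb->b

  | bbbbabbaaba => bbabbaaba => aabbaaba => aaaaaba => aaba
  | bbabbbaa => aabbbaa => aabaa
  | babbabbbb => baaabbbb => bbbbb => bbb => b
  | bababb => babaa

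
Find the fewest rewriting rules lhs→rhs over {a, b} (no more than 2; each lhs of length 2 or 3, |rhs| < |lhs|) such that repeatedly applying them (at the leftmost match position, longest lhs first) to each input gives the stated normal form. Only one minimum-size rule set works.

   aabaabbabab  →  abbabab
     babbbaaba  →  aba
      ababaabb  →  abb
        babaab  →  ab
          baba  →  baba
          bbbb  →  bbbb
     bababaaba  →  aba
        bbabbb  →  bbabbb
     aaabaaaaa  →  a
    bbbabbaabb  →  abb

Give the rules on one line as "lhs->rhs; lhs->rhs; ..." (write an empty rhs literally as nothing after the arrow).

aa->a; baa->aa

  | aabaabbabab => abaabbabab => aaabbabab => aabbabab => abbabab
  | babbbaaba => babbaaba => babaaba => baaaba => aaaba => aaba => aba
  | ababaabb => abaaabb => aaaabb => aaabb => aabb => abb
  | babaab => baaab => aaab => aab => ab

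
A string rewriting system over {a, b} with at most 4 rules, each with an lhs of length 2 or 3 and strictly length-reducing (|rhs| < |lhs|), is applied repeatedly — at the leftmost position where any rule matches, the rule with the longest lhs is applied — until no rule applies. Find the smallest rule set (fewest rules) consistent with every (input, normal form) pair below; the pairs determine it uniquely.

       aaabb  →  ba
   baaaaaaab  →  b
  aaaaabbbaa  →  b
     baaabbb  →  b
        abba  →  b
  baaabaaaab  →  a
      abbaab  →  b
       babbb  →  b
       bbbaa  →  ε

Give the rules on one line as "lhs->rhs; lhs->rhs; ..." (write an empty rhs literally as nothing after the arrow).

  | aaabb => abb => ba
  | baaaaaaab => baaaaab => baaab => bab => b
  | aaaaabbbaa => aaabbbaa => abbbaa => babaa => baa => b
  | baaabbb => babbb => bbab => aab => b

aa->; ab->; abb->ba; bb->a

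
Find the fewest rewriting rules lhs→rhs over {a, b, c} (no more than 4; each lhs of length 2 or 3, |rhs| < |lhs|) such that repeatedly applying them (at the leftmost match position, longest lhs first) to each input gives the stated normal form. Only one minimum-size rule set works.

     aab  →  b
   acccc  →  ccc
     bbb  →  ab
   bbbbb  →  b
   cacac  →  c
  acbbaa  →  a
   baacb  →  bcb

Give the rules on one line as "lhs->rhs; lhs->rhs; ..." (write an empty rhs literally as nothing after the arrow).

aa->; ac->; bb->a

  | aab => b
  | acccc => ccc
  | bbb => ab
  | bbbbb => abbb => aab => b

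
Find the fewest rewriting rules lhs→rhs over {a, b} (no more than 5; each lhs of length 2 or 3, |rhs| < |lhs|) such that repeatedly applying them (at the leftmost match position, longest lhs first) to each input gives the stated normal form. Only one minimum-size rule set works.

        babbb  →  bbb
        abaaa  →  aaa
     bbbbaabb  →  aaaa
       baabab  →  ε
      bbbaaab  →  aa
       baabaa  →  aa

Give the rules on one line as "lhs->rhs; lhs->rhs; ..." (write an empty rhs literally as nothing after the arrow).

ab->; abb->a; ba->; bba->aa

  | babbb => bbb
  | abaaa => aaa
  | bbbbaabb => bbaaabb => aaaabb => aaaa
  | baabab => abab => ab => ε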